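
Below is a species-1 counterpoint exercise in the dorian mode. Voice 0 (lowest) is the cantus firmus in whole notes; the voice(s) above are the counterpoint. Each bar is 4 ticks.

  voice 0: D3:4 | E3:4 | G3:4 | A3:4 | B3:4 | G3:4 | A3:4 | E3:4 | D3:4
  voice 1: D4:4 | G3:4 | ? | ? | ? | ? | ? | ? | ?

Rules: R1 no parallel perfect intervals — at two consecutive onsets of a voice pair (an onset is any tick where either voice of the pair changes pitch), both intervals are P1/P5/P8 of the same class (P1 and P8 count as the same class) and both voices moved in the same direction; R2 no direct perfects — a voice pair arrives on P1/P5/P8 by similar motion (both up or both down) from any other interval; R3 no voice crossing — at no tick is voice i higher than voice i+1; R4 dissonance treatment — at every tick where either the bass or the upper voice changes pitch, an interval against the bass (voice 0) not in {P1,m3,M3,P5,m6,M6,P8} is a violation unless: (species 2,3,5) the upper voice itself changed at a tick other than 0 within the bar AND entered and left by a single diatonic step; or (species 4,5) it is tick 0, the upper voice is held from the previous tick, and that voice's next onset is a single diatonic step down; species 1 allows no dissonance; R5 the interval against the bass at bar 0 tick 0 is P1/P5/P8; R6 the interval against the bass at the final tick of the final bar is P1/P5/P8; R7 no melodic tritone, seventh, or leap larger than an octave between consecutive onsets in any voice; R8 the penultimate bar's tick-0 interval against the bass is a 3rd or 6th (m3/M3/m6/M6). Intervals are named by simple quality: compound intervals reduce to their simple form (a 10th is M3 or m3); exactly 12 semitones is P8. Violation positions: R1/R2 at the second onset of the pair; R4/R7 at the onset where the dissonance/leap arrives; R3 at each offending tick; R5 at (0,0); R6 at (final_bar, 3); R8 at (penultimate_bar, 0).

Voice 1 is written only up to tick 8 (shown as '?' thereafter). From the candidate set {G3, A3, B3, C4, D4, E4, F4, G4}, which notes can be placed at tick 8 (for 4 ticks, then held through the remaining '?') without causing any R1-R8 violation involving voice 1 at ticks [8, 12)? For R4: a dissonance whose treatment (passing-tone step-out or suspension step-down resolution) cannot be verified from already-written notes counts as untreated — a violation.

{B3, E4, G3}

G3: legal
A3: violates R4
B3: legal
C4: violates R4
D4: violates R2
E4: legal
F4: violates R4,R7
G4: violates R2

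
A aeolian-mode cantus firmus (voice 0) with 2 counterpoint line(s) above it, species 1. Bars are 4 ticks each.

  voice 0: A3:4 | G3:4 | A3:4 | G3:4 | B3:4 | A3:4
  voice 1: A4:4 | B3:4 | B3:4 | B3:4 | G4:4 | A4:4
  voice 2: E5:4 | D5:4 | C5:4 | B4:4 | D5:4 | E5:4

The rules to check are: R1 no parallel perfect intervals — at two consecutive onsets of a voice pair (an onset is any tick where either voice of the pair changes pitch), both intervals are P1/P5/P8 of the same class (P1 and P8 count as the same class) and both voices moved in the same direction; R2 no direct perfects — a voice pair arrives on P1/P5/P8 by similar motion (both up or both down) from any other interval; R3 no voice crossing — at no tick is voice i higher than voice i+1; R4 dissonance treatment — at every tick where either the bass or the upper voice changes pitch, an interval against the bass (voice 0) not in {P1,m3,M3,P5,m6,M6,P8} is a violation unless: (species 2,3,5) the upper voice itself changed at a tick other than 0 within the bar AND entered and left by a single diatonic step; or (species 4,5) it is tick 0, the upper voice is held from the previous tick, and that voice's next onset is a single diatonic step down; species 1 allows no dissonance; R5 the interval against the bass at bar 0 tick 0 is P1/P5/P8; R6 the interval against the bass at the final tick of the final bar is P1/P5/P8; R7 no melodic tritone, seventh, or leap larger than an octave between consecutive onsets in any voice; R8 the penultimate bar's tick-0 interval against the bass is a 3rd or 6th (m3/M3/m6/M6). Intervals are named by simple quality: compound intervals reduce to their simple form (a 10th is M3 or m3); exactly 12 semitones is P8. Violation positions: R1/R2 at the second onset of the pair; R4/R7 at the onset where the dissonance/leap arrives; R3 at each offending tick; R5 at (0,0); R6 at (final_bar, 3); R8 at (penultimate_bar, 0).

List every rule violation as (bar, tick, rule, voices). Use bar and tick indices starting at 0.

bar 0: v0=A3 v1=A4 v2=E5 downbeat P5
bar 1: v0=G3 v1=B3 v2=D5 downbeat P5
bar 2: v0=A3 v1=B3 v2=C5 downbeat m3
bar 3: v0=G3 v1=B3 v2=B4 downbeat M3
bar 4: v0=B3 v1=G4 v2=D5 downbeat m3
bar 5: v0=A3 v1=A4 v2=E5 downbeat P5
  -> R1 @ bar 1 tick 0 v(0, 2): A3/E5 P5 -> G3/D5 P5 similar
  -> R7 @ bar 1 tick 0 v(1,): A4->B3 leap 10st
  -> R4 @ bar 2 tick 0 v(0, 1): A3/B3 M2 untreated
  -> R2 @ bar 4 tick 0 v(1, 2): B3/B4 P8 -> G4/D5 P5 similar
  -> R1 @ bar 5 tick 0 v(1, 2): G4/D5 P5 -> A4/E5 P5 similar

(1, 0, R1, (0, 2))
(1, 0, R7, (1,))
(2, 0, R4, (0, 1))
(4, 0, R2, (1, 2))
(5, 0, R1, (1, 2))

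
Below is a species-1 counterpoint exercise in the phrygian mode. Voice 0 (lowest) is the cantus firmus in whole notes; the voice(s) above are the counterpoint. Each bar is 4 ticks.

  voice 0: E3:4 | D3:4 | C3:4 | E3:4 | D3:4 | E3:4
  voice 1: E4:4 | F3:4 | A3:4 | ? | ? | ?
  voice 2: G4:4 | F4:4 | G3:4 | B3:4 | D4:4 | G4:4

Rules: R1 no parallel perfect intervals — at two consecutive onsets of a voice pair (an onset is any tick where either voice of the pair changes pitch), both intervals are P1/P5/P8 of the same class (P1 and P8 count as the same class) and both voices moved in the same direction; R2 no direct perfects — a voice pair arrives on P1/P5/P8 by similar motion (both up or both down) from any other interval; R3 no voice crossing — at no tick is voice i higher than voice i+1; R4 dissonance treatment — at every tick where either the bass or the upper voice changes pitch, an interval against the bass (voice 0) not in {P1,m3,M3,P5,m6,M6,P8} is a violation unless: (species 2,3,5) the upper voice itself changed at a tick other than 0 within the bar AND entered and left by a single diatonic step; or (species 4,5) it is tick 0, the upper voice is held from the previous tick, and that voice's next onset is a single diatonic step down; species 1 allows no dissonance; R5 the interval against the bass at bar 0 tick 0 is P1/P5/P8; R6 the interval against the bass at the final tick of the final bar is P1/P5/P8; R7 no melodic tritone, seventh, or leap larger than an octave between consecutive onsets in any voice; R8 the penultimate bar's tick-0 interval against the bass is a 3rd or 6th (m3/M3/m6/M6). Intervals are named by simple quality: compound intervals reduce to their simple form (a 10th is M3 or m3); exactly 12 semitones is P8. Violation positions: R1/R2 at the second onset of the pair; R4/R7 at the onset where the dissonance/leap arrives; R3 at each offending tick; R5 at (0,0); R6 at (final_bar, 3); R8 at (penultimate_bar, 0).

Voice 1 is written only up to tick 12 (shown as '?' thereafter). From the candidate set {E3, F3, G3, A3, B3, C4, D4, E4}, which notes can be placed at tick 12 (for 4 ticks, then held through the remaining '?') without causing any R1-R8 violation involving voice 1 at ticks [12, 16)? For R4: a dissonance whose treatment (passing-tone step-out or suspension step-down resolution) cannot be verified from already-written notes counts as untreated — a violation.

E3: legal
F3: violates R4
G3: legal
A3: violates R4
B3: violates R2
C4: violates R3
D4: violates R3,R4
E4: violates R2,R3

{E3, G3}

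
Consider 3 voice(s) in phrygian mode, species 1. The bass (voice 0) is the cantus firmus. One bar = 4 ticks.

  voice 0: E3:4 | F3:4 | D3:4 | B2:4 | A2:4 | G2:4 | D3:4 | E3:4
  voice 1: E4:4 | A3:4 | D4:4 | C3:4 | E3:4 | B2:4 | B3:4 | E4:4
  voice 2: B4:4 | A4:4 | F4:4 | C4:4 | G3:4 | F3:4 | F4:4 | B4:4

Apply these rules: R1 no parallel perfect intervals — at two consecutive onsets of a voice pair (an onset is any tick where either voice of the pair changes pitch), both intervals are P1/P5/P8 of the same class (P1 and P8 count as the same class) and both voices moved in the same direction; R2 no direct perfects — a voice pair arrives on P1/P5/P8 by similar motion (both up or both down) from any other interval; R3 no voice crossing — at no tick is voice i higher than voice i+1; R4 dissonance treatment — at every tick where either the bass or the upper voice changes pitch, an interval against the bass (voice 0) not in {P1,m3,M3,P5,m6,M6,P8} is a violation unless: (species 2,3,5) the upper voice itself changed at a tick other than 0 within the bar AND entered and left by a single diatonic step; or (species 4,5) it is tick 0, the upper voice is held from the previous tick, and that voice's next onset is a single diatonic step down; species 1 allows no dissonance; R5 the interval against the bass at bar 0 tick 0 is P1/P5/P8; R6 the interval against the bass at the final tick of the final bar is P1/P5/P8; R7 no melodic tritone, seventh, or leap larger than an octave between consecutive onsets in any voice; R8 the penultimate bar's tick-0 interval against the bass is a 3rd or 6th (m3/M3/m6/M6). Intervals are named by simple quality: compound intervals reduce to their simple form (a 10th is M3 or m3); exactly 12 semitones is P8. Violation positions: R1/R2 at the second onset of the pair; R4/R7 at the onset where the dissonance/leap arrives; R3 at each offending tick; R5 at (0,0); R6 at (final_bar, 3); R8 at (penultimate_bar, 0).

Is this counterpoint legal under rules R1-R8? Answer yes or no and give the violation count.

bar 0: v0=E3 v1=E4 v2=B4 (P5)
bar 1: v0=F3 v1=A3 v2=A4 (M3)
bar 2: v0=D3 v1=D4 v2=F4 (m3)
bar 3: v0=B2 v1=C3 v2=C4 (m2)
bar 4: v0=A2 v1=E3 v2=G3 (m7)
bar 5: v0=G2 v1=B2 v2=F3 (m7)
bar 6: v0=D3 v1=B3 v2=F4 (m3)
bar 7: v0=E3 v1=E4 v2=B4 (P5)
  R2 @ bar1.0: E4/B4 P5 -> A3/A4 P8 similar
  R2 @ bar3.0: D4/F4 m3 -> C3/C4 P8 similar
  R4 @ bar3.0: B2/C3 m2 untreated
  R4 @ bar3.0: B2/C4 m2 untreated
  R7 @ bar3.0: D4->C3 leap 14st
  R4 @ bar4.0: A2/G3 m7 untreated
  R4 @ bar5.0: G2/F3 m7 untreated
  R2 @ bar7.0: D3/B3 M6 -> E3/E4 P8 similar
  R2 @ bar7.0: D3/F4 m3 -> E3/B4 P5 similar
  R2 @ bar7.0: B3/F4 TT -> E4/B4 P5 similar
  R7 @ bar7.0: F4->B4 leap 6st

No (11 violations)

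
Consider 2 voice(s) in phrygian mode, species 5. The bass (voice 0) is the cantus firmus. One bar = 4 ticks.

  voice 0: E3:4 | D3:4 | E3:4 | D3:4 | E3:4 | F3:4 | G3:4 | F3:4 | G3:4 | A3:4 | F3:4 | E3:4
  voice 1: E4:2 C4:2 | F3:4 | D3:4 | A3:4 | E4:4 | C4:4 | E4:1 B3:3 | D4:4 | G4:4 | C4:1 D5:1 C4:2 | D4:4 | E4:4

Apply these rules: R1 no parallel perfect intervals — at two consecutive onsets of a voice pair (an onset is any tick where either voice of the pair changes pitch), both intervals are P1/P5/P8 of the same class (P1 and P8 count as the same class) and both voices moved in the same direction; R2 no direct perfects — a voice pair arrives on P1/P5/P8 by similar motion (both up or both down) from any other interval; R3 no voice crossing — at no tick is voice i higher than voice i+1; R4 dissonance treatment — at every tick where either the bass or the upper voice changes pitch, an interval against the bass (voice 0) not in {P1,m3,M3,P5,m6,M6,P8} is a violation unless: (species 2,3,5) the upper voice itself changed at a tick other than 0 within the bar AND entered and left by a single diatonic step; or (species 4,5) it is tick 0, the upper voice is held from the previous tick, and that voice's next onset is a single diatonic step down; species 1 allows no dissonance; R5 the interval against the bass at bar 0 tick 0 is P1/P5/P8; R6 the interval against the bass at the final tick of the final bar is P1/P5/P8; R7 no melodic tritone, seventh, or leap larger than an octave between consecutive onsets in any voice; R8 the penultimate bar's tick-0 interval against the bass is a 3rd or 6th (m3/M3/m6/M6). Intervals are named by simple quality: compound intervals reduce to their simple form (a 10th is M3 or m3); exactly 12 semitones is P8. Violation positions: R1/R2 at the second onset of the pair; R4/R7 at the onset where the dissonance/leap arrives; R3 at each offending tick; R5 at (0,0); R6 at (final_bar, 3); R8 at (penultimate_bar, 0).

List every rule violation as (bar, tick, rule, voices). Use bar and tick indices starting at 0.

bar 0: v0=E3 v1=E4 downbeat P8
bar 1: v0=D3 v1=F3 downbeat m3
bar 2: v0=E3 v1=D3 downbeat M2
bar 3: v0=D3 v1=A3 downbeat P5
bar 4: v0=E3 v1=E4 downbeat P8
bar 5: v0=F3 v1=C4 downbeat P5
bar 6: v0=G3 v1=E4 downbeat M6
bar 7: v0=F3 v1=D4 downbeat M6
bar 8: v0=G3 v1=G4 downbeat P8
bar 9: v0=A3 v1=C4 downbeat m3
bar 10: v0=F3 v1=D4 downbeat M6
bar 11: v0=E3 v1=E4 downbeat P8
  -> R3 @ bar 2 tick 0 v(0, 1): E3 above D3
  -> R4 @ bar 2 tick 0 v(0, 1): E3/D3 M2 untreated
  -> R3 @ bar 2 tick 1 v(0, 1): E3 above D3
  -> R3 @ bar 2 tick 2 v(0, 1): E3 above D3
  -> R3 @ bar 2 tick 3 v(0, 1): E3 above D3
  -> R2 @ bar 4 tick 0 v(0, 1): D3/A3 P5 -> E3/E4 P8 similar
  -> R2 @ bar 8 tick 0 v(0, 1): F3/D4 M6 -> G3/G4 P8 similar
  -> R4 @ bar 9 tick 1 v(0, 1): A3/D5 P4 untreated
  -> R7 @ bar 9 tick 1 v(1,): C4->D5 leap 14st
  -> R7 @ bar 9 tick 2 v(1,): D5->C4 leap 14st

(2, 0, R3, (0, 1))
(2, 0, R4, (0, 1))
(2, 1, R3, (0, 1))
(2, 2, R3, (0, 1))
(2, 3, R3, (0, 1))
(4, 0, R2, (0, 1))
(8, 0, R2, (0, 1))
(9, 1, R4, (0, 1))
(9, 1, R7, (1,))
(9, 2, R7, (1,))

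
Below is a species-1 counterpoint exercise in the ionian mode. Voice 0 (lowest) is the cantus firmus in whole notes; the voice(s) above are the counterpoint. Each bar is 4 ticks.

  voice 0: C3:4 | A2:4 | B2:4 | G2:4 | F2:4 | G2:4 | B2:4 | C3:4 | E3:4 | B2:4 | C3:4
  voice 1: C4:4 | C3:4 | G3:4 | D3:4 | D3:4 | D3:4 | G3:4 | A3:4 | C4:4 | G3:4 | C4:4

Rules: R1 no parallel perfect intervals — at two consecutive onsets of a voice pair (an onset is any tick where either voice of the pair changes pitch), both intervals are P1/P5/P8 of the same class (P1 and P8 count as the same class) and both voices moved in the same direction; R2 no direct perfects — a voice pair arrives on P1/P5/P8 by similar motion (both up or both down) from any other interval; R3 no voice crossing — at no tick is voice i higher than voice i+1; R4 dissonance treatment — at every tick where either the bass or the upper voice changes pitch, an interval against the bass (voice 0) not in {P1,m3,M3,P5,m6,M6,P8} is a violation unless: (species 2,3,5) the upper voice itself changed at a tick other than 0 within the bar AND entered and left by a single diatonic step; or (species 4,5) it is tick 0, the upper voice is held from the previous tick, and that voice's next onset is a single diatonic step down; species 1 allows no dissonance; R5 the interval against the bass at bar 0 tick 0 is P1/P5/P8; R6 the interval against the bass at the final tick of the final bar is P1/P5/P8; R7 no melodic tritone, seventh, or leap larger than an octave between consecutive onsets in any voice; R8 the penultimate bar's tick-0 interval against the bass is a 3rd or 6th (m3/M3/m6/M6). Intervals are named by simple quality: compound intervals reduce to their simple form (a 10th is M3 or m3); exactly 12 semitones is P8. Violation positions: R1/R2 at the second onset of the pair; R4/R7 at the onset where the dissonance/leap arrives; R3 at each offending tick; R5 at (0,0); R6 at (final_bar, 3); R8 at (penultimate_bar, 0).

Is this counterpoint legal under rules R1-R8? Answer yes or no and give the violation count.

bar 0: v0=C3 v1=C4 (P8)
bar 1: v0=A2 v1=C3 (m3)
bar 2: v0=B2 v1=G3 (m6)
bar 3: v0=G2 v1=D3 (P5)
bar 4: v0=F2 v1=D3 (M6)
bar 5: v0=G2 v1=D3 (P5)
bar 6: v0=B2 v1=G3 (m6)
bar 7: v0=C3 v1=A3 (M6)
bar 8: v0=E3 v1=C4 (m6)
bar 9: v0=B2 v1=G3 (m6)
bar 10: v0=C3 v1=C4 (P8)
  R2 @ bar3.0: B2/G3 m6 -> G2/D3 P5 similar
  R2 @ bar10.0: B2/G3 m6 -> C3/C4 P8 similar

No (2 violations)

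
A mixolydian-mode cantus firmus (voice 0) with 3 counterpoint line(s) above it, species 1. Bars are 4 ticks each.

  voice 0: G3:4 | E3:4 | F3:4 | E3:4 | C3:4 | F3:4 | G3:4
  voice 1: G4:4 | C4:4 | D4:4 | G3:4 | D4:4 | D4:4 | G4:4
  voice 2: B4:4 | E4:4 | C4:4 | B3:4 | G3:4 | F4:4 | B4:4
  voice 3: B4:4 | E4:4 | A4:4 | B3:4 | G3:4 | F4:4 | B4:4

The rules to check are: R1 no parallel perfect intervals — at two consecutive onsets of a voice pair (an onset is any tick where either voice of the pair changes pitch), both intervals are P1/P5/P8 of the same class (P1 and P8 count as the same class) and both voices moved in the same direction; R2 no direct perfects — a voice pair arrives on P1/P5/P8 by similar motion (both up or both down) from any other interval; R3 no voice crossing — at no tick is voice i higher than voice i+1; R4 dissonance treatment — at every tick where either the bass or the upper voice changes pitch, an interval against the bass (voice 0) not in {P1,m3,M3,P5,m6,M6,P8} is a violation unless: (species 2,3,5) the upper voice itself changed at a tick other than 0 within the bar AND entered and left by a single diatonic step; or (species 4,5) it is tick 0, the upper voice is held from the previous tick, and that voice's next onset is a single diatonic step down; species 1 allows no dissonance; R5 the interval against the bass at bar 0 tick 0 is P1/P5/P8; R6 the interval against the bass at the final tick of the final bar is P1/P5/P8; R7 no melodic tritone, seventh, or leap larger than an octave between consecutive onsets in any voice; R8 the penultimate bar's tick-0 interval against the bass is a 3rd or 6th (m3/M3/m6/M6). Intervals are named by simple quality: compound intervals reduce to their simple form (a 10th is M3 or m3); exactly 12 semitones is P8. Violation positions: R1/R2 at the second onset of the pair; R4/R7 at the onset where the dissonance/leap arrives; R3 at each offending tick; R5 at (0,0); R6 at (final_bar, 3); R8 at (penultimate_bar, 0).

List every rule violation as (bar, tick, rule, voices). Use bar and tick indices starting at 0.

(0, 0, R5, (0, 2))
(0, 0, R5, (0, 3))
(1, 0, R1, (2, 3))
(1, 0, R2, (0, 2))
(1, 0, R2, (0, 3))
(2, 0, R2, (1, 3))
(2, 0, R3, (1, 2))
(2, 1, R3, (1, 2))
(2, 2, R3, (1, 2))
(2, 3, R3, (1, 2))
(3, 0, R1, (0, 2))
(3, 0, R2, (0, 3))
(3, 0, R2, (2, 3))
(3, 0, R7, (3,))
(4, 0, R1, (0, 2))
(4, 0, R1, (0, 3))
(4, 0, R1, (2, 3))
(4, 0, R3, (1, 2))
(4, 0, R4, (0, 1))
(4, 1, R3, (1, 2))
(4, 2, R3, (1, 2))
(4, 3, R3, (1, 2))
(5, 0, R1, (2, 3))
(5, 0, R2, (0, 2))
(5, 0, R2, (0, 3))
(5, 0, R7, (2,))
(5, 0, R7, (3,))
(5, 0, R8, (0, 2))
(5, 0, R8, (0, 3))
(6, 0, R1, (2, 3))
(6, 0, R2, (0, 1))
(6, 0, R7, (2,))
(6, 0, R7, (3,))
(6, 3, R6, (0, 2))
(6, 3, R6, (0, 3))

bar 0: v0=G3 v1=G4 v2=B4 v3=B4 downbeat M3
bar 1: v0=E3 v1=C4 v2=E4 v3=E4 downbeat P8
bar 2: v0=F3 v1=D4 v2=C4 v3=A4 downbeat M3
bar 3: v0=E3 v1=G3 v2=B3 v3=B3 downbeat P5
bar 4: v0=C3 v1=D4 v2=G3 v3=G3 downbeat P5
bar 5: v0=F3 v1=D4 v2=F4 v3=F4 downbeat P8
bar 6: v0=G3 v1=G4 v2=B4 v3=B4 downbeat M3
  -> R5 @ bar 0 tick 0 v(0, 2): opens on M3
  -> R5 @ bar 0 tick 0 v(0, 3): opens on M3
  -> R1 @ bar 1 tick 0 v(2, 3): B4/B4 P1 -> E4/E4 P1 similar
  -> R2 @ bar 1 tick 0 v(0, 2): G3/B4 M3 -> E3/E4 P8 similar
  -> R2 @ bar 1 tick 0 v(0, 3): G3/B4 M3 -> E3/E4 P8 similar
  -> R2 @ bar 2 tick 0 v(1, 3): C4/E4 M3 -> D4/A4 P5 similar
  -> R3 @ bar 2 tick 0 v(1, 2): D4 above C4
  -> R3 @ bar 2 tick 1 v(1, 2): D4 above C4
  -> R3 @ bar 2 tick 2 v(1, 2): D4 above C4
  -> R3 @ bar 2 tick 3 v(1, 2): D4 above C4
  -> R1 @ bar 3 tick 0 v(0, 2): F3/C4 P5 -> E3/B3 P5 similar
  -> R2 @ bar 3 tick 0 v(0, 3): F3/A4 M3 -> E3/B3 P5 similar
  -> R2 @ bar 3 tick 0 v(2, 3): C4/A4 M6 -> B3/B3 P1 similar
  -> R7 @ bar 3 tick 0 v(3,): A4->B3 leap 10st
  -> R1 @ bar 4 tick 0 v(0, 2): E3/B3 P5 -> C3/G3 P5 similar
  -> R1 @ bar 4 tick 0 v(0, 3): E3/B3 P5 -> C3/G3 P5 similar
  -> R1 @ bar 4 tick 0 v(2, 3): B3/B3 P1 -> G3/G3 P1 similar
  -> R3 @ bar 4 tick 0 v(1, 2): D4 above G3
  -> R4 @ bar 4 tick 0 v(0, 1): C3/D4 M2 untreated
  -> R3 @ bar 4 tick 1 v(1, 2): D4 above G3
  -> R3 @ bar 4 tick 2 v(1, 2): D4 above G3
  -> R3 @ bar 4 tick 3 v(1, 2): D4 above G3
  -> R1 @ bar 5 tick 0 v(2, 3): G3/G3 P1 -> F4/F4 P1 similar
  -> R2 @ bar 5 tick 0 v(0, 2): C3/G3 P5 -> F3/F4 P8 similar
  -> R2 @ bar 5 tick 0 v(0, 3): C3/G3 P5 -> F3/F4 P8 similar
  -> R7 @ bar 5 tick 0 v(2,): G3->F4 leap 10st
  -> R7 @ bar 5 tick 0 v(3,): G3->F4 leap 10st
  -> R8 @ bar 5 tick 0 v(0, 2): penult P8 not 3rd/6th
  -> R8 @ bar 5 tick 0 v(0, 3): penult P8 not 3rd/6th
  -> R1 @ bar 6 tick 0 v(2, 3): F4/F4 P1 -> B4/B4 P1 similar
  -> R2 @ bar 6 tick 0 v(0, 1): F3/D4 M6 -> G3/G4 P8 similar
  -> R7 @ bar 6 tick 0 v(2,): F4->B4 leap 6st
  -> R7 @ bar 6 tick 0 v(3,): F4->B4 leap 6st
  -> R6 @ bar 6 tick 3 v(0, 2): closes on M3
  -> R6 @ bar 6 tick 3 v(0, 3): closes on M3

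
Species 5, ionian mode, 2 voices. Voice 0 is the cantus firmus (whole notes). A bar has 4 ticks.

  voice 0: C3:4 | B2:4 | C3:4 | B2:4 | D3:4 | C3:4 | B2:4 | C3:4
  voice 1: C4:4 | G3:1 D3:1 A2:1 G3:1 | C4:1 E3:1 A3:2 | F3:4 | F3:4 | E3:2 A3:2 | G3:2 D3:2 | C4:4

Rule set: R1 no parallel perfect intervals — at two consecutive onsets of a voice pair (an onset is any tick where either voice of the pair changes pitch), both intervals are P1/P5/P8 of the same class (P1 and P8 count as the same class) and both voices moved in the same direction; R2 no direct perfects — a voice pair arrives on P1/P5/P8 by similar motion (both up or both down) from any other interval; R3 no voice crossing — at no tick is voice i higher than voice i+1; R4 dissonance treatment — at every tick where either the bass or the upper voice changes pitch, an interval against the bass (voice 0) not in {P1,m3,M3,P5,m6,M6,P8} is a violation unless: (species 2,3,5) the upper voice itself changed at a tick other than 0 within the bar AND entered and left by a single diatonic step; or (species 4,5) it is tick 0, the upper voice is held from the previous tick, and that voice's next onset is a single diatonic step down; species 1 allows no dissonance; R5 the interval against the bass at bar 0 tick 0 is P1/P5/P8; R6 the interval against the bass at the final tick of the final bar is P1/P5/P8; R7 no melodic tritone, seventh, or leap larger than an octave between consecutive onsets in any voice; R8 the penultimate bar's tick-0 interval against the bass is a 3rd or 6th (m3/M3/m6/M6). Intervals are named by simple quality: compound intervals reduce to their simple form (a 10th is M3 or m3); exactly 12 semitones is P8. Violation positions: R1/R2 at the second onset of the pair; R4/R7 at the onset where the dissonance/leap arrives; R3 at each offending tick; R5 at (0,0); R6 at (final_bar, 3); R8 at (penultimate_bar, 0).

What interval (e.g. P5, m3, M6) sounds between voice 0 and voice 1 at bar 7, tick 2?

voice 0=C3 voice 1=C4 -> P8

P8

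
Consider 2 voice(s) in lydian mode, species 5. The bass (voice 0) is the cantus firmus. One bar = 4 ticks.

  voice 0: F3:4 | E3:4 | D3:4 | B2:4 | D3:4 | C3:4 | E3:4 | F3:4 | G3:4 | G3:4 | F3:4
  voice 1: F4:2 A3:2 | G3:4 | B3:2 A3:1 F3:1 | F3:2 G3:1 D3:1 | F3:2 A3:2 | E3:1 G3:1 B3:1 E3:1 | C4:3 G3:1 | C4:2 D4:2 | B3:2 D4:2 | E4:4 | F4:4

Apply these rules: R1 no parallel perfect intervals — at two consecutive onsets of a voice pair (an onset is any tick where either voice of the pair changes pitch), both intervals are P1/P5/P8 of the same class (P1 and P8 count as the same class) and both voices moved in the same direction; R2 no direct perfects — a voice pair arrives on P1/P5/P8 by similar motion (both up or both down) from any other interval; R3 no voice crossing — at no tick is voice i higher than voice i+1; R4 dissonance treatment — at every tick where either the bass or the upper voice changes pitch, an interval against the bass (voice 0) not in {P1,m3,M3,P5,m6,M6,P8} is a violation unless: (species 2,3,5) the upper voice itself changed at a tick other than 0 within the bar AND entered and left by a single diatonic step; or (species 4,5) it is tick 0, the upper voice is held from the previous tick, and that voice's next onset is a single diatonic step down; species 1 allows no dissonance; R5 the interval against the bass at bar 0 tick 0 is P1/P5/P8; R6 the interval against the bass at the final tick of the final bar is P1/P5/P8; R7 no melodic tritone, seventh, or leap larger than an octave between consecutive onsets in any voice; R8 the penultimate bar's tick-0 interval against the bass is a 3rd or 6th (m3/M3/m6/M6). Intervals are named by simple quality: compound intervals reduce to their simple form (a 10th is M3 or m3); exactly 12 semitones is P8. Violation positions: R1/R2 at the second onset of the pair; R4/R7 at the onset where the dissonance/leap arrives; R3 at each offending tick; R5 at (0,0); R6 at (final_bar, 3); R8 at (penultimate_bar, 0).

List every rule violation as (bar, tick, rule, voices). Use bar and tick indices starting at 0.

bar 0: v0=F3 v1=F4 downbeat P8
bar 1: v0=E3 v1=G3 downbeat m3
bar 2: v0=D3 v1=B3 downbeat M6
bar 3: v0=B2 v1=F3 downbeat TT
bar 4: v0=D3 v1=F3 downbeat m3
bar 5: v0=C3 v1=E3 downbeat M3
bar 6: v0=E3 v1=C4 downbeat m6
bar 7: v0=F3 v1=C4 downbeat P5
bar 8: v0=G3 v1=B3 downbeat M3
bar 9: v0=G3 v1=E4 downbeat M6
bar 10: v0=F3 v1=F4 downbeat P8
  -> R4 @ bar 3 tick 0 v(0, 1): B2/F3 TT untreated
  -> R4 @ bar 5 tick 2 v(0, 1): C3/B3 M7 untreated
  -> R2 @ bar 7 tick 0 v(0, 1): E3/G3 m3 -> F3/C4 P5 similar

(3, 0, R4, (0, 1))
(5, 2, R4, (0, 1))
(7, 0, R2, (0, 1))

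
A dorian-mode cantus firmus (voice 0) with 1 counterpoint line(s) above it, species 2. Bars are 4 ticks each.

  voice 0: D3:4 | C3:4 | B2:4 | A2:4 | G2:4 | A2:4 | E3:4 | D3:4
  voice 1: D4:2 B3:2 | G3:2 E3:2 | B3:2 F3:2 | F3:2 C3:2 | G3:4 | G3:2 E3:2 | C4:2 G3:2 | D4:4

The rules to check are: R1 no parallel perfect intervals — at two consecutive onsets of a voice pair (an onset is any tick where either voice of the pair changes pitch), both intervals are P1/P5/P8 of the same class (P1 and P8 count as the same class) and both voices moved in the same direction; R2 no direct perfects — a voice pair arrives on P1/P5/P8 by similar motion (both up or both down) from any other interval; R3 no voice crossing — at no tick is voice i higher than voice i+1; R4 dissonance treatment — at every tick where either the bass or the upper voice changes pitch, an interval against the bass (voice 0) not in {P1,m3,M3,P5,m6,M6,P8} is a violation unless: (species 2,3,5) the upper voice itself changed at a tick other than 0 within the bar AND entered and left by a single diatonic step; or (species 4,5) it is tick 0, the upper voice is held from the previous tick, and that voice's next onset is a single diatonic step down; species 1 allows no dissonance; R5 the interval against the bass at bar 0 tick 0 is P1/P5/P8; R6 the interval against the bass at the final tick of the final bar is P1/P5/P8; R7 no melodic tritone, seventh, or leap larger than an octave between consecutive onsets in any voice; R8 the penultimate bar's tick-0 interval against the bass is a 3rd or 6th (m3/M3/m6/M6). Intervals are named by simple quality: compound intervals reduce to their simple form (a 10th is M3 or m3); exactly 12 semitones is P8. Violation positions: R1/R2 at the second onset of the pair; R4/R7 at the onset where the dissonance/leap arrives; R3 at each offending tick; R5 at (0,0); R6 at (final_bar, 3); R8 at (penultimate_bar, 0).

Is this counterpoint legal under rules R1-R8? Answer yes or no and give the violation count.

bar 0: v0=D3 v1=D4 (P8)
bar 1: v0=C3 v1=G3 (P5)
bar 2: v0=B2 v1=B3 (P8)
bar 3: v0=A2 v1=F3 (m6)
bar 4: v0=G2 v1=G3 (P8)
bar 5: v0=A2 v1=G3 (m7)
bar 6: v0=E3 v1=C4 (m6)
bar 7: v0=D3 v1=D4 (P8)
  R2 @ bar1.0: D3/B3 M6 -> C3/G3 P5 similar
  R4 @ bar2.2: B2/F3 TT untreated
  R7 @ bar2.2: B3->F3 leap 6st
  R4 @ bar5.0: A2/G3 m7 untreated

No (4 violations)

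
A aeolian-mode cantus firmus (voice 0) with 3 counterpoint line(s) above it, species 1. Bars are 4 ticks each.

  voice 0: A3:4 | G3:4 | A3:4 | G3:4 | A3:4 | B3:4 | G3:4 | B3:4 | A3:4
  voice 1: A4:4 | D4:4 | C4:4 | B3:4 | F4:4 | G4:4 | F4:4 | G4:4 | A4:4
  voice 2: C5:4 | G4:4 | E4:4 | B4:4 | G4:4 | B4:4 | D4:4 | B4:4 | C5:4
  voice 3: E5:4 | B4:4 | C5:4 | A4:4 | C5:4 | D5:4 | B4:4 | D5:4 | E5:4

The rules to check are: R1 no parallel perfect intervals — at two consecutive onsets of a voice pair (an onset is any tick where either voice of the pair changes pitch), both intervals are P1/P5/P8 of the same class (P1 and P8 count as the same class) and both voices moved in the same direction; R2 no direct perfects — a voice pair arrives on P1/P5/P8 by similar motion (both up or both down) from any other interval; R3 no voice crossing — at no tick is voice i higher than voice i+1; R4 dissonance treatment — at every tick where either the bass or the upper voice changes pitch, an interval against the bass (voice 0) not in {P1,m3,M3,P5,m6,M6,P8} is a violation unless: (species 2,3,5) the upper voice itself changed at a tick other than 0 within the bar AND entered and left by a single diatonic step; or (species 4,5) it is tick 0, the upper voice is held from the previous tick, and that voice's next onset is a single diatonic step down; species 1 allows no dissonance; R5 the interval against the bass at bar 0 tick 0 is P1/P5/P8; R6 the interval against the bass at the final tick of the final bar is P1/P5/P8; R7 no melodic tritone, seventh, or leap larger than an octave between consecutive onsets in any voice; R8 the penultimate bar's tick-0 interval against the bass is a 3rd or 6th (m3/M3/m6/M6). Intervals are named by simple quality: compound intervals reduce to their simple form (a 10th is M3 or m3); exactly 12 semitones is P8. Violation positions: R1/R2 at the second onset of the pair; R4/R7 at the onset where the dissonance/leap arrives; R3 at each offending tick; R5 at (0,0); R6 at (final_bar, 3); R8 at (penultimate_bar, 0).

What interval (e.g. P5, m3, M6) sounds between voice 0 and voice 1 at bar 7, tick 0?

m6

voice 0=B3 voice 1=G4 -> m6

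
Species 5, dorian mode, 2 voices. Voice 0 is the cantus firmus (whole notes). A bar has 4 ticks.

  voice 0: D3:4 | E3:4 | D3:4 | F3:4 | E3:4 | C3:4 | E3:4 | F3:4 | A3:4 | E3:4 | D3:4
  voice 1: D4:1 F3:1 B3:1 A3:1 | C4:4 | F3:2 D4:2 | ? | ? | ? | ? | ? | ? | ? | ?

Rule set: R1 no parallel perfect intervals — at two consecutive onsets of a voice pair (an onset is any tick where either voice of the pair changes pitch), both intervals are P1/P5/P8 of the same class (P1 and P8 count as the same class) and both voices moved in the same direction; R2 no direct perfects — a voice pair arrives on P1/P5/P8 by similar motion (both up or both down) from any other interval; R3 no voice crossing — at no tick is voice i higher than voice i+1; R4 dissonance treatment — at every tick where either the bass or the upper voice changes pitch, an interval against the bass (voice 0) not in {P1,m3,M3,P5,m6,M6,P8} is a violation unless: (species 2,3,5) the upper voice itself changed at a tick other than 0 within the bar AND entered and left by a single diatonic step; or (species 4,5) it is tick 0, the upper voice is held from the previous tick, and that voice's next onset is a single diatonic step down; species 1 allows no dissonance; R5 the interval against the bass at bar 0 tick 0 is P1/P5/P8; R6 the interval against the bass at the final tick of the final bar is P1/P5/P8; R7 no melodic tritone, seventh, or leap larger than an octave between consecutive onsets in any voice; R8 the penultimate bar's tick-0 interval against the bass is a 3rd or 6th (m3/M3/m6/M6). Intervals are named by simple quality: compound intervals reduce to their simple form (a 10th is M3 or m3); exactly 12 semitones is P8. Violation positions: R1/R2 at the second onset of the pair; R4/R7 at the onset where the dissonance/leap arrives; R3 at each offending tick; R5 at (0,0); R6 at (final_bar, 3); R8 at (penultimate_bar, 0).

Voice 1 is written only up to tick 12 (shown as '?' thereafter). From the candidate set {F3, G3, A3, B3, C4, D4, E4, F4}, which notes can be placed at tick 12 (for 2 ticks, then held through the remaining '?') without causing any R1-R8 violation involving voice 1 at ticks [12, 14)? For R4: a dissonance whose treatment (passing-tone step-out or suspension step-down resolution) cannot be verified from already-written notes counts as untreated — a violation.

{A3, C4, D4, F3}

F3: legal
G3: violates R4
A3: legal
B3: violates R4
C4: legal
D4: legal
E4: violates R4
F4: violates R1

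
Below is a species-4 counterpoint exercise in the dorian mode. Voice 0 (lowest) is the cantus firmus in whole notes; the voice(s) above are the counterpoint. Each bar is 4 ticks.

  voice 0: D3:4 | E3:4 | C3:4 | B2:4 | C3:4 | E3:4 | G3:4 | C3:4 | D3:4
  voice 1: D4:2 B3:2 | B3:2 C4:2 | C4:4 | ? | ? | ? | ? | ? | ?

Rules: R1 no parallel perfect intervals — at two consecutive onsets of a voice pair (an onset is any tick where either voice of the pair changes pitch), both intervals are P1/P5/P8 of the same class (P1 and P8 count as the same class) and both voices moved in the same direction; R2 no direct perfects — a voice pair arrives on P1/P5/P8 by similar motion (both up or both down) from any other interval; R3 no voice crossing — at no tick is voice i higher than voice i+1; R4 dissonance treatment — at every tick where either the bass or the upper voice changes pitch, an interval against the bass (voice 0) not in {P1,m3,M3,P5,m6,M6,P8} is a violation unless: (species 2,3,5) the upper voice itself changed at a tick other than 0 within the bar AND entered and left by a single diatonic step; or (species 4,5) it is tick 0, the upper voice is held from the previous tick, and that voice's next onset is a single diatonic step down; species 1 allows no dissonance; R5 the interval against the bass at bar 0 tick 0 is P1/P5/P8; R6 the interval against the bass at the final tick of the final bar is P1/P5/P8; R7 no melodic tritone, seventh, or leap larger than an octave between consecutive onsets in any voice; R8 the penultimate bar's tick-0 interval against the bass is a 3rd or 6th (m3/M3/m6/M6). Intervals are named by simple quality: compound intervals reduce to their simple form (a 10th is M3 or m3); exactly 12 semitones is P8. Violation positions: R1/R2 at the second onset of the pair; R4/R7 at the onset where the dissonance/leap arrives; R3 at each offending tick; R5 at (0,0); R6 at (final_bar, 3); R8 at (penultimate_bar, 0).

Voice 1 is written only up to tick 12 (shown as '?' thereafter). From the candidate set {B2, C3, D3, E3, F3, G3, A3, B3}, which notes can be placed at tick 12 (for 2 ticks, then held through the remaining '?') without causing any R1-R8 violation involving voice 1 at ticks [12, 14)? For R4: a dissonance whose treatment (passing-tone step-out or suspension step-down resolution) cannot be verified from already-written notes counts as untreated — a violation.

B2: violates R1,R7
C3: violates R4
D3: violates R7
E3: violates R4
F3: violates R4
G3: legal
A3: violates R4
B3: violates R1

{G3}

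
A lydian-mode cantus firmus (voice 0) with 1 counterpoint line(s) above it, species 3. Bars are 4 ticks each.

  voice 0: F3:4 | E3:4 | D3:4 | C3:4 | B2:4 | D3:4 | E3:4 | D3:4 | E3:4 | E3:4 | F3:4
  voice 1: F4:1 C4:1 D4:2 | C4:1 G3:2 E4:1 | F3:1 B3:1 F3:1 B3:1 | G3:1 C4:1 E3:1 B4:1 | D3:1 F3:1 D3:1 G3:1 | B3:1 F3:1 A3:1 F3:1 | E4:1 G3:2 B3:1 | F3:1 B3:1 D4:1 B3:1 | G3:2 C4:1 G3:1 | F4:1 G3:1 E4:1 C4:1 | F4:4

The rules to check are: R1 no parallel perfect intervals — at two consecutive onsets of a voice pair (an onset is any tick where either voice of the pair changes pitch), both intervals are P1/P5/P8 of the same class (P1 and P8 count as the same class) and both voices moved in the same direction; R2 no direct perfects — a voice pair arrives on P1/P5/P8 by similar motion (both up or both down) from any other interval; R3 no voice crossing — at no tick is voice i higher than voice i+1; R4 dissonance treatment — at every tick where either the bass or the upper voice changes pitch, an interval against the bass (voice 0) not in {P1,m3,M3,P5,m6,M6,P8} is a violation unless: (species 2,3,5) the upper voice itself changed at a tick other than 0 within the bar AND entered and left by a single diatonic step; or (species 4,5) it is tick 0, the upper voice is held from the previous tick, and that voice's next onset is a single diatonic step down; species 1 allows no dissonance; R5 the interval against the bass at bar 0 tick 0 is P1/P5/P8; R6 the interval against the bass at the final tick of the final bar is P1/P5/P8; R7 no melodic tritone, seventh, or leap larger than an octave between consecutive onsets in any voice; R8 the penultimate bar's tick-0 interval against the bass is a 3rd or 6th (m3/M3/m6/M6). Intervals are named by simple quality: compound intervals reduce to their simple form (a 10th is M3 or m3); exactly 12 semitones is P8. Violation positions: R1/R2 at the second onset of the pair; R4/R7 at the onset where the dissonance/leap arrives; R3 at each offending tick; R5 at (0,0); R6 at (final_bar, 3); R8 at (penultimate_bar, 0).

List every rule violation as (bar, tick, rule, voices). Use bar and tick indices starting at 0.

(2, 0, R7, (1,))
(2, 1, R7, (1,))
(2, 2, R7, (1,))
(2, 3, R7, (1,))
(3, 0, R2, (0, 1))
(3, 3, R4, (0, 1))
(3, 3, R7, (1,))
(4, 0, R7, (1,))
(4, 1, R4, (0, 1))
(5, 1, R7, (1,))
(6, 0, R2, (0, 1))
(6, 0, R7, (1,))
(7, 0, R7, (1,))
(7, 1, R7, (1,))
(9, 0, R4, (0, 1))
(9, 0, R7, (1,))
(9, 0, R8, (0, 1))
(9, 1, R7, (1,))
(10, 0, R2, (0, 1))

bar 0: v0=F3 v1=F4 downbeat P8
bar 1: v0=E3 v1=C4 downbeat m6
bar 2: v0=D3 v1=F3 downbeat m3
bar 3: v0=C3 v1=G3 downbeat P5
bar 4: v0=B2 v1=D3 downbeat m3
bar 5: v0=D3 v1=B3 downbeat M6
bar 6: v0=E3 v1=E4 downbeat P8
bar 7: v0=D3 v1=F3 downbeat m3
bar 8: v0=E3 v1=G3 downbeat m3
bar 9: v0=E3 v1=F4 downbeat m2
bar 10: v0=F3 v1=F4 downbeat P8
  -> R7 @ bar 2 tick 0 v(1,): E4->F3 leap 11st
  -> R7 @ bar 2 tick 1 v(1,): F3->B3 leap 6st
  -> R7 @ bar 2 tick 2 v(1,): B3->F3 leap 6st
  -> R7 @ bar 2 tick 3 v(1,): F3->B3 leap 6st
  -> R2 @ bar 3 tick 0 v(0, 1): D3/B3 M6 -> C3/G3 P5 similar
  -> R4 @ bar 3 tick 3 v(0, 1): C3/B4 M7 untreated
  -> R7 @ bar 3 tick 3 v(1,): E3->B4 leap 19st
  -> R7 @ bar 4 tick 0 v(1,): B4->D3 leap 21st
  -> R4 @ bar 4 tick 1 v(0, 1): B2/F3 TT untreated
  -> R7 @ bar 5 tick 1 v(1,): B3->F3 leap 6st
  -> R2 @ bar 6 tick 0 v(0, 1): D3/F3 m3 -> E3/E4 P8 similar
  -> R7 @ bar 6 tick 0 v(1,): F3->E4 leap 11st
  -> R7 @ bar 7 tick 0 v(1,): B3->F3 leap 6st
  -> R7 @ bar 7 tick 1 v(1,): F3->B3 leap 6st
  -> R4 @ bar 9 tick 0 v(0, 1): E3/F4 m2 untreated
  -> R7 @ bar 9 tick 0 v(1,): G3->F4 leap 10st
  -> R8 @ bar 9 tick 0 v(0, 1): penult m2 not 3rd/6th
  -> R7 @ bar 9 tick 1 v(1,): F4->G3 leap 10st
  -> R2 @ bar 10 tick 0 v(0, 1): E3/C4 m6 -> F3/F4 P8 similar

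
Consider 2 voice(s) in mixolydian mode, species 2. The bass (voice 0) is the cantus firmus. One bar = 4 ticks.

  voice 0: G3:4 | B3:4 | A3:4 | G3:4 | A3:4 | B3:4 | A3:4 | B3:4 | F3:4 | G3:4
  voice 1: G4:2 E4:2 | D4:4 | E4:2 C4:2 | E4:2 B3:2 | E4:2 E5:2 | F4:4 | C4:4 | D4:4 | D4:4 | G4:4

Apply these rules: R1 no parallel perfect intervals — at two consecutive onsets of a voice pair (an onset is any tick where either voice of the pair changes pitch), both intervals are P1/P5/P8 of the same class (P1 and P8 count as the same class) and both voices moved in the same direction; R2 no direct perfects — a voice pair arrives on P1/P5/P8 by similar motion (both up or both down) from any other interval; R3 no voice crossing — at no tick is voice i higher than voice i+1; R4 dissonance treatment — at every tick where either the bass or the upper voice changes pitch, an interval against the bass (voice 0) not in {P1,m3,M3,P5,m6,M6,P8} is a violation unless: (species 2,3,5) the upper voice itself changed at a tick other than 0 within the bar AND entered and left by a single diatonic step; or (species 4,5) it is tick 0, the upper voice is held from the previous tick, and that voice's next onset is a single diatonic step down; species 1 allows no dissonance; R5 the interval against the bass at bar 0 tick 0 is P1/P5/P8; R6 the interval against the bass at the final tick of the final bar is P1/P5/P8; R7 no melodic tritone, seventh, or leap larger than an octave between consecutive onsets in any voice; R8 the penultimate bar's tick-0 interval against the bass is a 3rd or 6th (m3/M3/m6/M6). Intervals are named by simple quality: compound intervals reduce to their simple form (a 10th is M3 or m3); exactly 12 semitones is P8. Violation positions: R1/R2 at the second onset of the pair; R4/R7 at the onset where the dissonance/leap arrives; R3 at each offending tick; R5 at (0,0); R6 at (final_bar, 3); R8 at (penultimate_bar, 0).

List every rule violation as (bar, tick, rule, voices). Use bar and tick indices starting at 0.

bar 0: v0=G3 v1=G4 downbeat P8
bar 1: v0=B3 v1=D4 downbeat m3
bar 2: v0=A3 v1=E4 downbeat P5
bar 3: v0=G3 v1=E4 downbeat M6
bar 4: v0=A3 v1=E4 downbeat P5
bar 5: v0=B3 v1=F4 downbeat TT
bar 6: v0=A3 v1=C4 downbeat m3
bar 7: v0=B3 v1=D4 downbeat m3
bar 8: v0=F3 v1=D4 downbeat M6
bar 9: v0=G3 v1=G4 downbeat P8
  -> R2 @ bar 4 tick 0 v(0, 1): G3/B3 M3 -> A3/E4 P5 similar
  -> R4 @ bar 5 tick 0 v(0, 1): B3/F4 TT untreated
  -> R7 @ bar 5 tick 0 v(1,): E5->F4 leap 11st
  -> R7 @ bar 8 tick 0 v(0,): B3->F3 leap 6st
  -> R2 @ bar 9 tick 0 v(0, 1): F3/D4 M6 -> G3/G4 P8 similar

(4, 0, R2, (0, 1))
(5, 0, R4, (0, 1))
(5, 0, R7, (1,))
(8, 0, R7, (0,))
(9, 0, R2, (0, 1))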